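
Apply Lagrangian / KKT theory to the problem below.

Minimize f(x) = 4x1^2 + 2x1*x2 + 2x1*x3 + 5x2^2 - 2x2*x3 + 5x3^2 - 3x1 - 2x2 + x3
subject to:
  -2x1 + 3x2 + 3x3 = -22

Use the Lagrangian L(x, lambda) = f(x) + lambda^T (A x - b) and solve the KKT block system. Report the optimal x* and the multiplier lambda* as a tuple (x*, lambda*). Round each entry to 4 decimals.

Form the Lagrangian:
  L(x, lambda) = (1/2) x^T Q x + c^T x + lambda^T (A x - b)
Stationarity (grad_x L = 0): Q x + c + A^T lambda = 0.
Primal feasibility: A x = b.

This gives the KKT block system:
  [ Q   A^T ] [ x     ]   [-c ]
  [ A    0  ] [ lambda ] = [ b ]

Solving the linear system:
  x*      = (3.0179, -2.5357, -2.7857)
  lambda* = (5.25)
  f(x*)   = 54.3661

x* = (3.0179, -2.5357, -2.7857), lambda* = (5.25)


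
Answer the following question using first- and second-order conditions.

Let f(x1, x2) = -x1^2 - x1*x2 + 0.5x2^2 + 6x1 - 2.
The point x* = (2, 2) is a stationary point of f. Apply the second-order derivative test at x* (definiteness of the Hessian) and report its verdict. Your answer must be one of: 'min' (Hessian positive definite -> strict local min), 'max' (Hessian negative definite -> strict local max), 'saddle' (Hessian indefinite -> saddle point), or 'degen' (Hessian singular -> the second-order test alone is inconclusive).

Compute the Hessian H = grad^2 f:
  H = [[-2, -1], [-1, 1]]
Verify stationarity: grad f(x*) = H x* + g = (0, 0).
Eigenvalues of H: -2.3028, 1.3028.
Eigenvalues have mixed signs, so H is indefinite -> x* is a saddle point.

saddle


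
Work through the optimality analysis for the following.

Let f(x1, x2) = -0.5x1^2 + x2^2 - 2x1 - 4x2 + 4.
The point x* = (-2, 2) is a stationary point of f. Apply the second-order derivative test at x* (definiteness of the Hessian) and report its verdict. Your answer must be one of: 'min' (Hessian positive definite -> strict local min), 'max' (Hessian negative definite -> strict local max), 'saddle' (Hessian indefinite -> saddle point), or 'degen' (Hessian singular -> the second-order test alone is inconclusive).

Compute the Hessian H = grad^2 f:
  H = [[-1, 0], [0, 2]]
Verify stationarity: grad f(x*) = H x* + g = (0, 0).
Eigenvalues of H: -1, 2.
Eigenvalues have mixed signs, so H is indefinite -> x* is a saddle point.

saddle


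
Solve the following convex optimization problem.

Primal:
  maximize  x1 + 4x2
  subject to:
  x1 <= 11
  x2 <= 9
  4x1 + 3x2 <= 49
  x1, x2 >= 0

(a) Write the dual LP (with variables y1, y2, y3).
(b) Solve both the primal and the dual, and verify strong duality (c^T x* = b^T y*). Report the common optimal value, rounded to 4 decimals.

The standard primal-dual pair for 'max c^T x s.t. A x <= b, x >= 0' is:
  Dual:  min b^T y  s.t.  A^T y >= c,  y >= 0.

So the dual LP is:
  minimize  11y1 + 9y2 + 49y3
  subject to:
    y1 + 4y3 >= 1
    y2 + 3y3 >= 4
    y1, y2, y3 >= 0

Solving the primal: x* = (5.5, 9).
  primal value c^T x* = 41.5.
Solving the dual: y* = (0, 3.25, 0.25).
  dual value b^T y* = 41.5.
Strong duality: c^T x* = b^T y*. Confirmed.

41.5


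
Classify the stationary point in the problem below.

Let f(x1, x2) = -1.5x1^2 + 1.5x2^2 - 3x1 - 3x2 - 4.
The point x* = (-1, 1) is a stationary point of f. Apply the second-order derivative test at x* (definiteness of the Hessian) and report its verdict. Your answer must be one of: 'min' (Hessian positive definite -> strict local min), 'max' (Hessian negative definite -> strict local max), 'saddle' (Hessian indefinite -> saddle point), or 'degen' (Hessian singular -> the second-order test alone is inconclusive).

Compute the Hessian H = grad^2 f:
  H = [[-3, 0], [0, 3]]
Verify stationarity: grad f(x*) = H x* + g = (0, 0).
Eigenvalues of H: -3, 3.
Eigenvalues have mixed signs, so H is indefinite -> x* is a saddle point.

saddle


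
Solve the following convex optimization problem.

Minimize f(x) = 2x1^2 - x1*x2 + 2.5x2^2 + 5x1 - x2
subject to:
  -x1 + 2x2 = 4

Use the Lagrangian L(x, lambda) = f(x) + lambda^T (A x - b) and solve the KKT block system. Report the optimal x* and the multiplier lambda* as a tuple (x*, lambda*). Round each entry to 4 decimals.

Form the Lagrangian:
  L(x, lambda) = (1/2) x^T Q x + c^T x + lambda^T (A x - b)
Stationarity (grad_x L = 0): Q x + c + A^T lambda = 0.
Primal feasibility: A x = b.

This gives the KKT block system:
  [ Q   A^T ] [ x     ]   [-c ]
  [ A    0  ] [ lambda ] = [ b ]

Solving the linear system:
  x*      = (-1.7647, 1.1176)
  lambda* = (-3.1765)
  f(x*)   = 1.3824

x* = (-1.7647, 1.1176), lambda* = (-3.1765)


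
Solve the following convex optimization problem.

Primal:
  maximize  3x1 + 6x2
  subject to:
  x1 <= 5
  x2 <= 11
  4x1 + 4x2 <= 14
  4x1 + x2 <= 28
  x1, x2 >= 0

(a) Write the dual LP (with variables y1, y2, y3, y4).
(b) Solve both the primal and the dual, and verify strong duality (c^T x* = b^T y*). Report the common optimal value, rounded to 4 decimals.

The standard primal-dual pair for 'max c^T x s.t. A x <= b, x >= 0' is:
  Dual:  min b^T y  s.t.  A^T y >= c,  y >= 0.

So the dual LP is:
  minimize  5y1 + 11y2 + 14y3 + 28y4
  subject to:
    y1 + 4y3 + 4y4 >= 3
    y2 + 4y3 + y4 >= 6
    y1, y2, y3, y4 >= 0

Solving the primal: x* = (0, 3.5).
  primal value c^T x* = 21.
Solving the dual: y* = (0, 0, 1.5, 0).
  dual value b^T y* = 21.
Strong duality: c^T x* = b^T y*. Confirmed.

21


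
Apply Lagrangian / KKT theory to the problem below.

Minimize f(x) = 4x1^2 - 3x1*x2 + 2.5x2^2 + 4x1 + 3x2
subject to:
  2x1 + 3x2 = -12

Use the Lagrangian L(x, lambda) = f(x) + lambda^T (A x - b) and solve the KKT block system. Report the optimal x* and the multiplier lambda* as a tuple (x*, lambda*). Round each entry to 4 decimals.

Form the Lagrangian:
  L(x, lambda) = (1/2) x^T Q x + c^T x + lambda^T (A x - b)
Stationarity (grad_x L = 0): Q x + c + A^T lambda = 0.
Primal feasibility: A x = b.

This gives the KKT block system:
  [ Q   A^T ] [ x     ]   [-c ]
  [ A    0  ] [ lambda ] = [ b ]

Solving the linear system:
  x*      = (-1.9219, -2.7188)
  lambda* = (1.6094)
  f(x*)   = 1.7344

x* = (-1.9219, -2.7188), lambda* = (1.6094)


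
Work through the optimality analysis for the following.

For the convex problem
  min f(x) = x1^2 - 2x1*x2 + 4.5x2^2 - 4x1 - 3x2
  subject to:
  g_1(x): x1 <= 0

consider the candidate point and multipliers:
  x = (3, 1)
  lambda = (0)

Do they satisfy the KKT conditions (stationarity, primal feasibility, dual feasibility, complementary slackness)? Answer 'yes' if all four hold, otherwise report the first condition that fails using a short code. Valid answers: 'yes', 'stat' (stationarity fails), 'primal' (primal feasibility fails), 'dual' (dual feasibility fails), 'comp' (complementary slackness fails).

Gradient of f: grad f(x) = Q x + c = (0, 0)
Constraint values g_i(x) = a_i^T x - b_i:
  g_1((3, 1)) = 3
Stationarity residual: grad f(x) + sum_i lambda_i a_i = (0, 0)
  -> stationarity OK
Primal feasibility (all g_i <= 0): FAILS
Dual feasibility (all lambda_i >= 0): OK
Complementary slackness (lambda_i * g_i(x) = 0 for all i): OK

Verdict: the first failing condition is primal_feasibility -> primal.

primal


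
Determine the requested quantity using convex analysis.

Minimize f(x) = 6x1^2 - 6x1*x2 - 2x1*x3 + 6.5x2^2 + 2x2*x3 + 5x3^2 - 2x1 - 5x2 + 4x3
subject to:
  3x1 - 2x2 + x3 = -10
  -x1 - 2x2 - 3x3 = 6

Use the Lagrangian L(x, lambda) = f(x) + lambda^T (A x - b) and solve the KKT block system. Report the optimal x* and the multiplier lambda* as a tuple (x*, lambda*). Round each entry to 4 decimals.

Form the Lagrangian:
  L(x, lambda) = (1/2) x^T Q x + c^T x + lambda^T (A x - b)
Stationarity (grad_x L = 0): Q x + c + A^T lambda = 0.
Primal feasibility: A x = b.

This gives the KKT block system:
  [ Q   A^T ] [ x     ]   [-c ]
  [ A    0  ] [ lambda ] = [ b ]

Solving the linear system:
  x*      = (-1.913, 1.087, -2.087)
  lambda* = (8.8804, -0.663)
  f(x*)   = 41.413

x* = (-1.913, 1.087, -2.087), lambda* = (8.8804, -0.663)


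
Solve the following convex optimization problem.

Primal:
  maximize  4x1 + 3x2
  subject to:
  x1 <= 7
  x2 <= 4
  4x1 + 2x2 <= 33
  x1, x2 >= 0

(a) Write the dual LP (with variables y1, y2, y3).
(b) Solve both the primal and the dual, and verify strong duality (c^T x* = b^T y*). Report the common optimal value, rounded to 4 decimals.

The standard primal-dual pair for 'max c^T x s.t. A x <= b, x >= 0' is:
  Dual:  min b^T y  s.t.  A^T y >= c,  y >= 0.

So the dual LP is:
  minimize  7y1 + 4y2 + 33y3
  subject to:
    y1 + 4y3 >= 4
    y2 + 2y3 >= 3
    y1, y2, y3 >= 0

Solving the primal: x* = (6.25, 4).
  primal value c^T x* = 37.
Solving the dual: y* = (0, 1, 1).
  dual value b^T y* = 37.
Strong duality: c^T x* = b^T y*. Confirmed.

37


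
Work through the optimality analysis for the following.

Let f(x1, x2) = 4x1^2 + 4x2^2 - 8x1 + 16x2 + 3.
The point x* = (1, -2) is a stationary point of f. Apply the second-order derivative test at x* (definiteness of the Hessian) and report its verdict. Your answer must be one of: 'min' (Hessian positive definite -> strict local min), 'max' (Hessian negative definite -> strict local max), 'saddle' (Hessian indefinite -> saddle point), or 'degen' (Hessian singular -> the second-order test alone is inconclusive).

Compute the Hessian H = grad^2 f:
  H = [[8, 0], [0, 8]]
Verify stationarity: grad f(x*) = H x* + g = (0, 0).
Eigenvalues of H: 8, 8.
Both eigenvalues > 0, so H is positive definite -> x* is a strict local min.

min


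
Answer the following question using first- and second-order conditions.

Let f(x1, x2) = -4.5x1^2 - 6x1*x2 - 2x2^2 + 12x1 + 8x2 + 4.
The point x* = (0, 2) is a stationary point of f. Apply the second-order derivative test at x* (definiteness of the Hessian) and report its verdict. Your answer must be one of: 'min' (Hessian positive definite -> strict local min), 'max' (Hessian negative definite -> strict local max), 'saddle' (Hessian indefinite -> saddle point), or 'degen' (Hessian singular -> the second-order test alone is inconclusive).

Compute the Hessian H = grad^2 f:
  H = [[-9, -6], [-6, -4]]
Verify stationarity: grad f(x*) = H x* + g = (0, 0).
Eigenvalues of H: -13, 0.
H has a zero eigenvalue (singular; negative semidefinite but not definite), so H is neither positive definite, negative definite, nor indefinite. The second-order test alone is inconclusive -> degen.
(Indeed, f is constant along the null direction of H through x*, so x* is not a strict local extremum.)

degen


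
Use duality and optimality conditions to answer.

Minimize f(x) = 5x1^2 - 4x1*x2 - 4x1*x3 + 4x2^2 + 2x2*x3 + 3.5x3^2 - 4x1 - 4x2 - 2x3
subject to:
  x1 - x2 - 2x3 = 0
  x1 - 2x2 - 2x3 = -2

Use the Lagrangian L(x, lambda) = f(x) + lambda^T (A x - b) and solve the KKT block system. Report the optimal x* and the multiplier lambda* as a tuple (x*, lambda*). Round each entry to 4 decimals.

Form the Lagrangian:
  L(x, lambda) = (1/2) x^T Q x + c^T x + lambda^T (A x - b)
Stationarity (grad_x L = 0): Q x + c + A^T lambda = 0.
Primal feasibility: A x = b.

This gives the KKT block system:
  [ Q   A^T ] [ x     ]   [-c ]
  [ A    0  ] [ lambda ] = [ b ]

Solving the linear system:
  x*      = (1.3548, 2, -0.3226)
  lambda* = (-11.6129, 8.7742)
  f(x*)   = 2.3871

x* = (1.3548, 2, -0.3226), lambda* = (-11.6129, 8.7742)


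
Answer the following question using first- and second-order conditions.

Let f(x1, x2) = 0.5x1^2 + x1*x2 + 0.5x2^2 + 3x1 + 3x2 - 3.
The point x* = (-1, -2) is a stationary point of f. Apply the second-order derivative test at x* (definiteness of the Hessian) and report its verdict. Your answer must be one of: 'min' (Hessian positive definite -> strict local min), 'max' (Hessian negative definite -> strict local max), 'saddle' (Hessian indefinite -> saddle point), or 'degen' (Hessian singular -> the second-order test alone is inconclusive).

Compute the Hessian H = grad^2 f:
  H = [[1, 1], [1, 1]]
Verify stationarity: grad f(x*) = H x* + g = (0, 0).
Eigenvalues of H: 0, 2.
H has a zero eigenvalue (singular; positive semidefinite but not definite), so H is neither positive definite, negative definite, nor indefinite. The second-order test alone is inconclusive -> degen.
(Indeed, f is constant along the null direction of H through x*, so x* is not a strict local extremum.)

degen


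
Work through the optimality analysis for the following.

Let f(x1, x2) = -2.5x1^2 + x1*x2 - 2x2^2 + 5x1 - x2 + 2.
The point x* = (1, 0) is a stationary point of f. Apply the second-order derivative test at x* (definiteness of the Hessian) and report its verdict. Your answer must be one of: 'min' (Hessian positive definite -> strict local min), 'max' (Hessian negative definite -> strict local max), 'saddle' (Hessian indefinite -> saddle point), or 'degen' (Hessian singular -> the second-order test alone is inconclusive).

Compute the Hessian H = grad^2 f:
  H = [[-5, 1], [1, -4]]
Verify stationarity: grad f(x*) = H x* + g = (0, 0).
Eigenvalues of H: -5.618, -3.382.
Both eigenvalues < 0, so H is negative definite -> x* is a strict local max.

max


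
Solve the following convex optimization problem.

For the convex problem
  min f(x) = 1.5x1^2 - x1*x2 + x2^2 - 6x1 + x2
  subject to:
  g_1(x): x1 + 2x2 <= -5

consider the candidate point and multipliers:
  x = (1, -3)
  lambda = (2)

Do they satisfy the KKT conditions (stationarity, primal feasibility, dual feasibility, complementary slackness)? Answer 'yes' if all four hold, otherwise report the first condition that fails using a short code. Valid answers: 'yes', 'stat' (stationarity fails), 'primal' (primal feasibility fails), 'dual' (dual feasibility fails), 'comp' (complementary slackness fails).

Gradient of f: grad f(x) = Q x + c = (0, -6)
Constraint values g_i(x) = a_i^T x - b_i:
  g_1((1, -3)) = 0
Stationarity residual: grad f(x) + sum_i lambda_i a_i = (2, -2)
  -> stationarity FAILS
Primal feasibility (all g_i <= 0): OK
Dual feasibility (all lambda_i >= 0): OK
Complementary slackness (lambda_i * g_i(x) = 0 for all i): OK

Verdict: the first failing condition is stationarity -> stat.

stat


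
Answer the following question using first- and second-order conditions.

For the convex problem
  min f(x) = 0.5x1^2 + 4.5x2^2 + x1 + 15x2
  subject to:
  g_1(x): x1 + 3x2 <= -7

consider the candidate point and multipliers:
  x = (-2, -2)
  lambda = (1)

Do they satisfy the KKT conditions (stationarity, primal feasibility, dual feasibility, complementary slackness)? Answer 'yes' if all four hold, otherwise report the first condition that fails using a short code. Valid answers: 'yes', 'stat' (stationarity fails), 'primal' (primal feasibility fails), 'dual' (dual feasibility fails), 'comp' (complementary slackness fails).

Gradient of f: grad f(x) = Q x + c = (-1, -3)
Constraint values g_i(x) = a_i^T x - b_i:
  g_1((-2, -2)) = -1
Stationarity residual: grad f(x) + sum_i lambda_i a_i = (0, 0)
  -> stationarity OK
Primal feasibility (all g_i <= 0): OK
Dual feasibility (all lambda_i >= 0): OK
Complementary slackness (lambda_i * g_i(x) = 0 for all i): FAILS

Verdict: the first failing condition is complementary_slackness -> comp.

comp


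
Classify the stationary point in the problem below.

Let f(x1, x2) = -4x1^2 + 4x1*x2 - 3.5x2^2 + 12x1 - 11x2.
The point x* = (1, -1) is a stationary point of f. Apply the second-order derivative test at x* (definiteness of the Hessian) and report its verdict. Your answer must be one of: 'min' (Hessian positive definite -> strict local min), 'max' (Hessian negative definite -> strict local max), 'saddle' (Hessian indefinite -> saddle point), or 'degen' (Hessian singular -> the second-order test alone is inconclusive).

Compute the Hessian H = grad^2 f:
  H = [[-8, 4], [4, -7]]
Verify stationarity: grad f(x*) = H x* + g = (0, 0).
Eigenvalues of H: -11.5311, -3.4689.
Both eigenvalues < 0, so H is negative definite -> x* is a strict local max.

max


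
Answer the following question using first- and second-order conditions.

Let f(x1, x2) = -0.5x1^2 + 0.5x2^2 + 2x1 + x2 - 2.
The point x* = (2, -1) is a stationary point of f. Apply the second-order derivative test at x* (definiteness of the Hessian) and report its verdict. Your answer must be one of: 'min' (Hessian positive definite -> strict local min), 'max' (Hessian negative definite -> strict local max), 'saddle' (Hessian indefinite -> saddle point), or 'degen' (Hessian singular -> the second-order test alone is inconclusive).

Compute the Hessian H = grad^2 f:
  H = [[-1, 0], [0, 1]]
Verify stationarity: grad f(x*) = H x* + g = (0, 0).
Eigenvalues of H: -1, 1.
Eigenvalues have mixed signs, so H is indefinite -> x* is a saddle point.

saddle


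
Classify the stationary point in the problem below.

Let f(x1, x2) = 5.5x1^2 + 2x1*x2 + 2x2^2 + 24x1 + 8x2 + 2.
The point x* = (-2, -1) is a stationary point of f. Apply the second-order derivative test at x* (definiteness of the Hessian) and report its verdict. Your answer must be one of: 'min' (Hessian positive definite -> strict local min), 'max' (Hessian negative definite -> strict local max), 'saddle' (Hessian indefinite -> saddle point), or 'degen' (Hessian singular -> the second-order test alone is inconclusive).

Compute the Hessian H = grad^2 f:
  H = [[11, 2], [2, 4]]
Verify stationarity: grad f(x*) = H x* + g = (0, 0).
Eigenvalues of H: 3.4689, 11.5311.
Both eigenvalues > 0, so H is positive definite -> x* is a strict local min.

min


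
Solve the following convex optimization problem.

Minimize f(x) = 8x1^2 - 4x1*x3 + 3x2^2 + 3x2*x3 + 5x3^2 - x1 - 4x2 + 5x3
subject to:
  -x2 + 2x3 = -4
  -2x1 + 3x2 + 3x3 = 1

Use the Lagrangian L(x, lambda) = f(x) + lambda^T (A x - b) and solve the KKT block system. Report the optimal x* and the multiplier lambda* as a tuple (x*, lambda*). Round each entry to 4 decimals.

Form the Lagrangian:
  L(x, lambda) = (1/2) x^T Q x + c^T x + lambda^T (A x - b)
Stationarity (grad_x L = 0): Q x + c + A^T lambda = 0.
Primal feasibility: A x = b.

This gives the KKT block system:
  [ Q   A^T ] [ x     ]   [-c ]
  [ A    0  ] [ lambda ] = [ b ]

Solving the linear system:
  x*      = (-0.2463, 1.4461, -1.2769)
  lambda* = (1.0973, 0.0838)
  f(x*)   = -3.8088

x* = (-0.2463, 1.4461, -1.2769), lambda* = (1.0973, 0.0838)


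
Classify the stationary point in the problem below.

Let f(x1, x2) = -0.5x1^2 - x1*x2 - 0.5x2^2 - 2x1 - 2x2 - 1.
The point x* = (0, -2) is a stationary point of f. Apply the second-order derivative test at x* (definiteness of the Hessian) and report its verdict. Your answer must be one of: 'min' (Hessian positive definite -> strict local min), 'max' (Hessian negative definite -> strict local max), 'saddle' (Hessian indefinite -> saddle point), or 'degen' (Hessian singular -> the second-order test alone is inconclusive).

Compute the Hessian H = grad^2 f:
  H = [[-1, -1], [-1, -1]]
Verify stationarity: grad f(x*) = H x* + g = (0, 0).
Eigenvalues of H: -2, 0.
H has a zero eigenvalue (singular; negative semidefinite but not definite), so H is neither positive definite, negative definite, nor indefinite. The second-order test alone is inconclusive -> degen.
(Indeed, f is constant along the null direction of H through x*, so x* is not a strict local extremum.)

degen


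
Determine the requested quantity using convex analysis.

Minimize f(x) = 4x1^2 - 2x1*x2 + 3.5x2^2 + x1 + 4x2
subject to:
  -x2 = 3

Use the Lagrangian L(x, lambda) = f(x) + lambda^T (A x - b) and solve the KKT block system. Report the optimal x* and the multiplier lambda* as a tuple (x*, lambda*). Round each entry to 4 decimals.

Form the Lagrangian:
  L(x, lambda) = (1/2) x^T Q x + c^T x + lambda^T (A x - b)
Stationarity (grad_x L = 0): Q x + c + A^T lambda = 0.
Primal feasibility: A x = b.

This gives the KKT block system:
  [ Q   A^T ] [ x     ]   [-c ]
  [ A    0  ] [ lambda ] = [ b ]

Solving the linear system:
  x*      = (-0.875, -3)
  lambda* = (-15.25)
  f(x*)   = 16.4375

x* = (-0.875, -3), lambda* = (-15.25)


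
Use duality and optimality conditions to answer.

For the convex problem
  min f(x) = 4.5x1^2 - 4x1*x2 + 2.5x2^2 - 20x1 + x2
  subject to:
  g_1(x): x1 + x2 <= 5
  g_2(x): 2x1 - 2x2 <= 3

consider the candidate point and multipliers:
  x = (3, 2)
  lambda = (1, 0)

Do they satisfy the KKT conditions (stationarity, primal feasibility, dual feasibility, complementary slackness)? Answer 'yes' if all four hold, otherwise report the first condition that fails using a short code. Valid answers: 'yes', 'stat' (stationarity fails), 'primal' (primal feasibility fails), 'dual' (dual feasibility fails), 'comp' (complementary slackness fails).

Gradient of f: grad f(x) = Q x + c = (-1, -1)
Constraint values g_i(x) = a_i^T x - b_i:
  g_1((3, 2)) = 0
  g_2((3, 2)) = -1
Stationarity residual: grad f(x) + sum_i lambda_i a_i = (0, 0)
  -> stationarity OK
Primal feasibility (all g_i <= 0): OK
Dual feasibility (all lambda_i >= 0): OK
Complementary slackness (lambda_i * g_i(x) = 0 for all i): OK

Verdict: yes, KKT holds.

yes


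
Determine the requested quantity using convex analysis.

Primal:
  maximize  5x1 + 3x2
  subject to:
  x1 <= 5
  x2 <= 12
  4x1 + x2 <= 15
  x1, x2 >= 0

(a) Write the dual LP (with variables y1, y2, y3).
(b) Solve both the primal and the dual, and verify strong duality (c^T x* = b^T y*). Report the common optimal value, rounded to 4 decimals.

The standard primal-dual pair for 'max c^T x s.t. A x <= b, x >= 0' is:
  Dual:  min b^T y  s.t.  A^T y >= c,  y >= 0.

So the dual LP is:
  minimize  5y1 + 12y2 + 15y3
  subject to:
    y1 + 4y3 >= 5
    y2 + y3 >= 3
    y1, y2, y3 >= 0

Solving the primal: x* = (0.75, 12).
  primal value c^T x* = 39.75.
Solving the dual: y* = (0, 1.75, 1.25).
  dual value b^T y* = 39.75.
Strong duality: c^T x* = b^T y*. Confirmed.

39.75


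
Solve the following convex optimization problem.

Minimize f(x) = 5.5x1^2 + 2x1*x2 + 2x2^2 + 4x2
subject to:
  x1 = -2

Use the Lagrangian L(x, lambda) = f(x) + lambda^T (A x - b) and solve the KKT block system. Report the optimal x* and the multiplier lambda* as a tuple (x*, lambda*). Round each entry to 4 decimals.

Form the Lagrangian:
  L(x, lambda) = (1/2) x^T Q x + c^T x + lambda^T (A x - b)
Stationarity (grad_x L = 0): Q x + c + A^T lambda = 0.
Primal feasibility: A x = b.

This gives the KKT block system:
  [ Q   A^T ] [ x     ]   [-c ]
  [ A    0  ] [ lambda ] = [ b ]

Solving the linear system:
  x*      = (-2, 0)
  lambda* = (22)
  f(x*)   = 22

x* = (-2, 0), lambda* = (22)


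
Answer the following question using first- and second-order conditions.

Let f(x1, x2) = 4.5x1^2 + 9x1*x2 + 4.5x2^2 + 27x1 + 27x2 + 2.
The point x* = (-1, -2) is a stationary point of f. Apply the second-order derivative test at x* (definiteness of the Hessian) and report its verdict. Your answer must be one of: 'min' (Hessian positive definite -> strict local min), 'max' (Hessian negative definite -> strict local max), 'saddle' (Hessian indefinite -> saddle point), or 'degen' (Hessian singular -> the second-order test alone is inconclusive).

Compute the Hessian H = grad^2 f:
  H = [[9, 9], [9, 9]]
Verify stationarity: grad f(x*) = H x* + g = (0, 0).
Eigenvalues of H: 0, 18.
H has a zero eigenvalue (singular; positive semidefinite but not definite), so H is neither positive definite, negative definite, nor indefinite. The second-order test alone is inconclusive -> degen.
(Indeed, f is constant along the null direction of H through x*, so x* is not a strict local extremum.)

degen


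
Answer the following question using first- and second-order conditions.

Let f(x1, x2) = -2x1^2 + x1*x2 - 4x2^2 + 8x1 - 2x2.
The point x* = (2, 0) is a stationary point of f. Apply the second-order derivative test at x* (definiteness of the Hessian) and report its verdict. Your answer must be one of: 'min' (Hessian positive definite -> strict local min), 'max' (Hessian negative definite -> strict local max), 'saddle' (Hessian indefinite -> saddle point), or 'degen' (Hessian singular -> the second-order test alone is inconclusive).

Compute the Hessian H = grad^2 f:
  H = [[-4, 1], [1, -8]]
Verify stationarity: grad f(x*) = H x* + g = (0, 0).
Eigenvalues of H: -8.2361, -3.7639.
Both eigenvalues < 0, so H is negative definite -> x* is a strict local max.

max


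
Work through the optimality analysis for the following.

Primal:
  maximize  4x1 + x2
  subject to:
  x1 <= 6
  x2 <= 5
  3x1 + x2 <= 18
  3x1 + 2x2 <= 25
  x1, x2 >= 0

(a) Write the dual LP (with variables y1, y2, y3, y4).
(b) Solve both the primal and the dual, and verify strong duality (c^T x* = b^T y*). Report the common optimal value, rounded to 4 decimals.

The standard primal-dual pair for 'max c^T x s.t. A x <= b, x >= 0' is:
  Dual:  min b^T y  s.t.  A^T y >= c,  y >= 0.

So the dual LP is:
  minimize  6y1 + 5y2 + 18y3 + 25y4
  subject to:
    y1 + 3y3 + 3y4 >= 4
    y2 + y3 + 2y4 >= 1
    y1, y2, y3, y4 >= 0

Solving the primal: x* = (6, 0).
  primal value c^T x* = 24.
Solving the dual: y* = (0, 0, 1.3333, 0).
  dual value b^T y* = 24.
Strong duality: c^T x* = b^T y*. Confirmed.

24


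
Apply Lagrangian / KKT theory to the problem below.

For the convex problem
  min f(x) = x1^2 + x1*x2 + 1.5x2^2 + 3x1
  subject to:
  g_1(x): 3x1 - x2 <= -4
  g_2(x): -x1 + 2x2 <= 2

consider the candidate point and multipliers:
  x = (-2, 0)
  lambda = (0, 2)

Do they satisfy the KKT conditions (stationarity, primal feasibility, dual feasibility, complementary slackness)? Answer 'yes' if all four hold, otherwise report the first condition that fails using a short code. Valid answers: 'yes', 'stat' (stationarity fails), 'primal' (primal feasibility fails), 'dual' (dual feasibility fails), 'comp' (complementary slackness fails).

Gradient of f: grad f(x) = Q x + c = (-1, -2)
Constraint values g_i(x) = a_i^T x - b_i:
  g_1((-2, 0)) = -2
  g_2((-2, 0)) = 0
Stationarity residual: grad f(x) + sum_i lambda_i a_i = (-3, 2)
  -> stationarity FAILS
Primal feasibility (all g_i <= 0): OK
Dual feasibility (all lambda_i >= 0): OK
Complementary slackness (lambda_i * g_i(x) = 0 for all i): OK

Verdict: the first failing condition is stationarity -> stat.

stat


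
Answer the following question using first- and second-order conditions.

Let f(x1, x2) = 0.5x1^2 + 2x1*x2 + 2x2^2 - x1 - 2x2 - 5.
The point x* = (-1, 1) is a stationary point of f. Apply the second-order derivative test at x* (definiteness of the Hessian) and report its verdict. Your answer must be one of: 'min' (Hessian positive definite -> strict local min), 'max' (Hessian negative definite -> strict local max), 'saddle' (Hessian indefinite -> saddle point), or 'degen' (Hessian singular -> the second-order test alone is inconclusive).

Compute the Hessian H = grad^2 f:
  H = [[1, 2], [2, 4]]
Verify stationarity: grad f(x*) = H x* + g = (0, 0).
Eigenvalues of H: 0, 5.
H has a zero eigenvalue (singular; positive semidefinite but not definite), so H is neither positive definite, negative definite, nor indefinite. The second-order test alone is inconclusive -> degen.
(Indeed, f is constant along the null direction of H through x*, so x* is not a strict local extremum.)

degen


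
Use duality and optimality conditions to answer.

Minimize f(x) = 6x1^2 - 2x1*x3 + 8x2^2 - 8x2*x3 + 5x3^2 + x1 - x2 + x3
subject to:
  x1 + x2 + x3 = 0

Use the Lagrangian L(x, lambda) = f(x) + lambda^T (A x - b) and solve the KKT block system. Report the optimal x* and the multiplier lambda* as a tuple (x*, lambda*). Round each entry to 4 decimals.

Form the Lagrangian:
  L(x, lambda) = (1/2) x^T Q x + c^T x + lambda^T (A x - b)
Stationarity (grad_x L = 0): Q x + c + A^T lambda = 0.
Primal feasibility: A x = b.

This gives the KKT block system:
  [ Q   A^T ] [ x     ]   [-c ]
  [ A    0  ] [ lambda ] = [ b ]

Solving the linear system:
  x*      = (-0.0578, 0.0751, -0.0173)
  lambda* = (-0.341)
  f(x*)   = -0.0751

x* = (-0.0578, 0.0751, -0.0173), lambda* = (-0.341)


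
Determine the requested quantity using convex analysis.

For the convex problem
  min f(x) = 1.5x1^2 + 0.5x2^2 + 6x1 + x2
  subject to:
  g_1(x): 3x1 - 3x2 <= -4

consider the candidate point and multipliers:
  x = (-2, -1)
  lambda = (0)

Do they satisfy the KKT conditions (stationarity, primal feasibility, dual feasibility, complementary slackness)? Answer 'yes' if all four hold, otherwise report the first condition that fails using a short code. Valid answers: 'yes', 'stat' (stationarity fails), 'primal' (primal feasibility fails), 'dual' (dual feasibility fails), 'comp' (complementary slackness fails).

Gradient of f: grad f(x) = Q x + c = (0, 0)
Constraint values g_i(x) = a_i^T x - b_i:
  g_1((-2, -1)) = 1
Stationarity residual: grad f(x) + sum_i lambda_i a_i = (0, 0)
  -> stationarity OK
Primal feasibility (all g_i <= 0): FAILS
Dual feasibility (all lambda_i >= 0): OK
Complementary slackness (lambda_i * g_i(x) = 0 for all i): OK

Verdict: the first failing condition is primal_feasibility -> primal.

primal


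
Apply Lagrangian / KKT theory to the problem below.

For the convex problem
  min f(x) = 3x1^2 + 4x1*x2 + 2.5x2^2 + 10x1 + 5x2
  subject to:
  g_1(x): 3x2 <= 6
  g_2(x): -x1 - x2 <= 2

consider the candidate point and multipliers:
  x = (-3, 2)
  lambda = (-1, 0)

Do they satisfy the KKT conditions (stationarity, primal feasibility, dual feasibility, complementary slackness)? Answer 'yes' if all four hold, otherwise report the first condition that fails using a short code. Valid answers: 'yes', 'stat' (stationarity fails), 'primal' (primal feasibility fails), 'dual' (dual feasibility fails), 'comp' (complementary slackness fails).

Gradient of f: grad f(x) = Q x + c = (0, 3)
Constraint values g_i(x) = a_i^T x - b_i:
  g_1((-3, 2)) = 0
  g_2((-3, 2)) = -1
Stationarity residual: grad f(x) + sum_i lambda_i a_i = (0, 0)
  -> stationarity OK
Primal feasibility (all g_i <= 0): OK
Dual feasibility (all lambda_i >= 0): FAILS
Complementary slackness (lambda_i * g_i(x) = 0 for all i): OK

Verdict: the first failing condition is dual_feasibility -> dual.

dual


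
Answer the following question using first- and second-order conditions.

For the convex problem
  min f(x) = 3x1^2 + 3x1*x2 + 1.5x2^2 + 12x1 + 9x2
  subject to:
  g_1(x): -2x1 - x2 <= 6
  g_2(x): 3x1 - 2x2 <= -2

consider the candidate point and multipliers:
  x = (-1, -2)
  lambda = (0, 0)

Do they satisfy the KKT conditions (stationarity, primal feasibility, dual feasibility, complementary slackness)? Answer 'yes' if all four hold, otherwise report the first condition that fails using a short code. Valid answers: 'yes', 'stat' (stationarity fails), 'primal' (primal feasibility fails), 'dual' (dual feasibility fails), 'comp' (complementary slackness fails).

Gradient of f: grad f(x) = Q x + c = (0, 0)
Constraint values g_i(x) = a_i^T x - b_i:
  g_1((-1, -2)) = -2
  g_2((-1, -2)) = 3
Stationarity residual: grad f(x) + sum_i lambda_i a_i = (0, 0)
  -> stationarity OK
Primal feasibility (all g_i <= 0): FAILS
Dual feasibility (all lambda_i >= 0): OK
Complementary slackness (lambda_i * g_i(x) = 0 for all i): OK

Verdict: the first failing condition is primal_feasibility -> primal.

primal


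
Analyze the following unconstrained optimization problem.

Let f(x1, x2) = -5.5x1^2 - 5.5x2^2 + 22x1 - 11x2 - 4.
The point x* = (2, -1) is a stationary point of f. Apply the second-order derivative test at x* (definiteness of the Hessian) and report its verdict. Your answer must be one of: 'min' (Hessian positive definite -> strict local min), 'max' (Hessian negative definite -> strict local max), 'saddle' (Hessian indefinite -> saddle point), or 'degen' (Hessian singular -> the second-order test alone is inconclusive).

Compute the Hessian H = grad^2 f:
  H = [[-11, 0], [0, -11]]
Verify stationarity: grad f(x*) = H x* + g = (0, 0).
Eigenvalues of H: -11, -11.
Both eigenvalues < 0, so H is negative definite -> x* is a strict local max.

max


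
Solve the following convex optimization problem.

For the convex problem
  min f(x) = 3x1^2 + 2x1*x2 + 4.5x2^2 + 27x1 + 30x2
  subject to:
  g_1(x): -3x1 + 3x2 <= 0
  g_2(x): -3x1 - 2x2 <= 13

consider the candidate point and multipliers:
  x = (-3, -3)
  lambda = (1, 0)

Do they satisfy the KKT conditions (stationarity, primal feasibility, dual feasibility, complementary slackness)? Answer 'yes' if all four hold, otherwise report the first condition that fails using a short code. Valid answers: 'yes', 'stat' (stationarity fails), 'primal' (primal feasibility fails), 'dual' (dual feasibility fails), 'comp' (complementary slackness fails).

Gradient of f: grad f(x) = Q x + c = (3, -3)
Constraint values g_i(x) = a_i^T x - b_i:
  g_1((-3, -3)) = 0
  g_2((-3, -3)) = 2
Stationarity residual: grad f(x) + sum_i lambda_i a_i = (0, 0)
  -> stationarity OK
Primal feasibility (all g_i <= 0): FAILS
Dual feasibility (all lambda_i >= 0): OK
Complementary slackness (lambda_i * g_i(x) = 0 for all i): OK

Verdict: the first failing condition is primal_feasibility -> primal.

primal


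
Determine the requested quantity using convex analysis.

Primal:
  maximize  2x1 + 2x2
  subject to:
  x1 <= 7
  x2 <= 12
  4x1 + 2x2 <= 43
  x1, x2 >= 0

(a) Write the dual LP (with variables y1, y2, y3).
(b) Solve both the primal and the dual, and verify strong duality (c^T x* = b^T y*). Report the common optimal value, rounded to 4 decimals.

The standard primal-dual pair for 'max c^T x s.t. A x <= b, x >= 0' is:
  Dual:  min b^T y  s.t.  A^T y >= c,  y >= 0.

So the dual LP is:
  minimize  7y1 + 12y2 + 43y3
  subject to:
    y1 + 4y3 >= 2
    y2 + 2y3 >= 2
    y1, y2, y3 >= 0

Solving the primal: x* = (4.75, 12).
  primal value c^T x* = 33.5.
Solving the dual: y* = (0, 1, 0.5).
  dual value b^T y* = 33.5.
Strong duality: c^T x* = b^T y*. Confirmed.

33.5


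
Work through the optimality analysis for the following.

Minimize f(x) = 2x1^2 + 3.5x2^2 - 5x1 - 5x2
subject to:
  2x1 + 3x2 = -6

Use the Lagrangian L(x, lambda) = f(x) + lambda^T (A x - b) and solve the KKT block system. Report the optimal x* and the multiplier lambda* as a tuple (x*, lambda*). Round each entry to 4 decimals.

Form the Lagrangian:
  L(x, lambda) = (1/2) x^T Q x + c^T x + lambda^T (A x - b)
Stationarity (grad_x L = 0): Q x + c + A^T lambda = 0.
Primal feasibility: A x = b.

This gives the KKT block system:
  [ Q   A^T ] [ x     ]   [-c ]
  [ A    0  ] [ lambda ] = [ b ]

Solving the linear system:
  x*      = (-1.0781, -1.2812)
  lambda* = (4.6562)
  f(x*)   = 19.8672

x* = (-1.0781, -1.2812), lambda* = (4.6562)


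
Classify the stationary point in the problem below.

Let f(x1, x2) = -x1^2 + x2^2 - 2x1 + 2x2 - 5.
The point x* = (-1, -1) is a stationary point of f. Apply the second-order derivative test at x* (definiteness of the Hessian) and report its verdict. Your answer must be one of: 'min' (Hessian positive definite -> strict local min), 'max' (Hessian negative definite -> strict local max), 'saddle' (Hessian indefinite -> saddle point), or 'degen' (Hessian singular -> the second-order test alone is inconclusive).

Compute the Hessian H = grad^2 f:
  H = [[-2, 0], [0, 2]]
Verify stationarity: grad f(x*) = H x* + g = (0, 0).
Eigenvalues of H: -2, 2.
Eigenvalues have mixed signs, so H is indefinite -> x* is a saddle point.

saddle


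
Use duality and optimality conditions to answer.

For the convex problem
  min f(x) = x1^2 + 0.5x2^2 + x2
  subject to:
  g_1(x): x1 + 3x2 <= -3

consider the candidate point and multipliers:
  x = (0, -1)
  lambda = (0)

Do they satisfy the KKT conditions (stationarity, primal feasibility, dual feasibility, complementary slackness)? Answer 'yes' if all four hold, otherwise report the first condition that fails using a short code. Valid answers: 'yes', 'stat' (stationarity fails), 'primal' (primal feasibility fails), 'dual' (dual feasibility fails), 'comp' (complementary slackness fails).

Gradient of f: grad f(x) = Q x + c = (0, 0)
Constraint values g_i(x) = a_i^T x - b_i:
  g_1((0, -1)) = 0
Stationarity residual: grad f(x) + sum_i lambda_i a_i = (0, 0)
  -> stationarity OK
Primal feasibility (all g_i <= 0): OK
Dual feasibility (all lambda_i >= 0): OK
Complementary slackness (lambda_i * g_i(x) = 0 for all i): OK

Verdict: yes, KKT holds.

yes


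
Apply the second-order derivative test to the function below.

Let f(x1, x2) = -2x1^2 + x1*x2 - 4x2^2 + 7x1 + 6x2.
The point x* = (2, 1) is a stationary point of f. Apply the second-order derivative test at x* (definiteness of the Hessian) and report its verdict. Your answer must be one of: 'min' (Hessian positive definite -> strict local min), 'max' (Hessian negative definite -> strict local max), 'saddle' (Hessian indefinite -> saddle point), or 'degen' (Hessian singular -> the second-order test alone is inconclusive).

Compute the Hessian H = grad^2 f:
  H = [[-4, 1], [1, -8]]
Verify stationarity: grad f(x*) = H x* + g = (0, 0).
Eigenvalues of H: -8.2361, -3.7639.
Both eigenvalues < 0, so H is negative definite -> x* is a strict local max.

max


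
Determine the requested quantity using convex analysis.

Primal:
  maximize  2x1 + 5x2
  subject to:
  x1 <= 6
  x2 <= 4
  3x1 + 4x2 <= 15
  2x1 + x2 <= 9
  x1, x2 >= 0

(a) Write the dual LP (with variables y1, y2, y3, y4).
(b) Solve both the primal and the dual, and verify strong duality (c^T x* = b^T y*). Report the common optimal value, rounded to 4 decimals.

The standard primal-dual pair for 'max c^T x s.t. A x <= b, x >= 0' is:
  Dual:  min b^T y  s.t.  A^T y >= c,  y >= 0.

So the dual LP is:
  minimize  6y1 + 4y2 + 15y3 + 9y4
  subject to:
    y1 + 3y3 + 2y4 >= 2
    y2 + 4y3 + y4 >= 5
    y1, y2, y3, y4 >= 0

Solving the primal: x* = (0, 3.75).
  primal value c^T x* = 18.75.
Solving the dual: y* = (0, 0, 1.25, 0).
  dual value b^T y* = 18.75.
Strong duality: c^T x* = b^T y*. Confirmed.

18.75


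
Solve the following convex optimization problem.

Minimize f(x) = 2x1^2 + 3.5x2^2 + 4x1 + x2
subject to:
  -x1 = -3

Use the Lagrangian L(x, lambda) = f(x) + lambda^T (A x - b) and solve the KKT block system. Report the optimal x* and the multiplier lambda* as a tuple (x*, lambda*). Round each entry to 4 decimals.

Form the Lagrangian:
  L(x, lambda) = (1/2) x^T Q x + c^T x + lambda^T (A x - b)
Stationarity (grad_x L = 0): Q x + c + A^T lambda = 0.
Primal feasibility: A x = b.

This gives the KKT block system:
  [ Q   A^T ] [ x     ]   [-c ]
  [ A    0  ] [ lambda ] = [ b ]

Solving the linear system:
  x*      = (3, -0.1429)
  lambda* = (16)
  f(x*)   = 29.9286

x* = (3, -0.1429), lambda* = (16)


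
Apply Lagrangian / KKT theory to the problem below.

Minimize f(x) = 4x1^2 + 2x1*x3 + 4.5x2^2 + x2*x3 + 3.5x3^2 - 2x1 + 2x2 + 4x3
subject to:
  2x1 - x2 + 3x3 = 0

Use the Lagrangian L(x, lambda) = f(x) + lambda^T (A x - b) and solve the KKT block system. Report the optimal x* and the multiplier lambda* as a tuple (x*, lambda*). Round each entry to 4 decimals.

Form the Lagrangian:
  L(x, lambda) = (1/2) x^T Q x + c^T x + lambda^T (A x - b)
Stationarity (grad_x L = 0): Q x + c + A^T lambda = 0.
Primal feasibility: A x = b.

This gives the KKT block system:
  [ Q   A^T ] [ x     ]   [-c ]
  [ A    0  ] [ lambda ] = [ b ]

Solving the linear system:
  x*      = (0.5078, -0.2435, -0.4197)
  lambda* = (-0.6114)
  f(x*)   = -1.5907

x* = (0.5078, -0.2435, -0.4197), lambda* = (-0.6114)


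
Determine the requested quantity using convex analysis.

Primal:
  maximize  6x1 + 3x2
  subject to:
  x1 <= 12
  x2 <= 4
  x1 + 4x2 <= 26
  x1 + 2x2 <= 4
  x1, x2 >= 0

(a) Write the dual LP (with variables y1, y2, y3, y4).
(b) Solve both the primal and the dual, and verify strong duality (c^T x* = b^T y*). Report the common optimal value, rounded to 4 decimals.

The standard primal-dual pair for 'max c^T x s.t. A x <= b, x >= 0' is:
  Dual:  min b^T y  s.t.  A^T y >= c,  y >= 0.

So the dual LP is:
  minimize  12y1 + 4y2 + 26y3 + 4y4
  subject to:
    y1 + y3 + y4 >= 6
    y2 + 4y3 + 2y4 >= 3
    y1, y2, y3, y4 >= 0

Solving the primal: x* = (4, 0).
  primal value c^T x* = 24.
Solving the dual: y* = (0, 0, 0, 6).
  dual value b^T y* = 24.
Strong duality: c^T x* = b^T y*. Confirmed.

24


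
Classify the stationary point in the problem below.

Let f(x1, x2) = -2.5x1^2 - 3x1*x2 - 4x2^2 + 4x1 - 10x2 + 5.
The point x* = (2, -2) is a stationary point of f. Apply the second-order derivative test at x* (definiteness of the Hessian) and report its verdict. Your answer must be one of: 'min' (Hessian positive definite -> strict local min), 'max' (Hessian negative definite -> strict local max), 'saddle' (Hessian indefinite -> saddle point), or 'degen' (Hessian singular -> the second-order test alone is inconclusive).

Compute the Hessian H = grad^2 f:
  H = [[-5, -3], [-3, -8]]
Verify stationarity: grad f(x*) = H x* + g = (0, 0).
Eigenvalues of H: -9.8541, -3.1459.
Both eigenvalues < 0, so H is negative definite -> x* is a strict local max.

max
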